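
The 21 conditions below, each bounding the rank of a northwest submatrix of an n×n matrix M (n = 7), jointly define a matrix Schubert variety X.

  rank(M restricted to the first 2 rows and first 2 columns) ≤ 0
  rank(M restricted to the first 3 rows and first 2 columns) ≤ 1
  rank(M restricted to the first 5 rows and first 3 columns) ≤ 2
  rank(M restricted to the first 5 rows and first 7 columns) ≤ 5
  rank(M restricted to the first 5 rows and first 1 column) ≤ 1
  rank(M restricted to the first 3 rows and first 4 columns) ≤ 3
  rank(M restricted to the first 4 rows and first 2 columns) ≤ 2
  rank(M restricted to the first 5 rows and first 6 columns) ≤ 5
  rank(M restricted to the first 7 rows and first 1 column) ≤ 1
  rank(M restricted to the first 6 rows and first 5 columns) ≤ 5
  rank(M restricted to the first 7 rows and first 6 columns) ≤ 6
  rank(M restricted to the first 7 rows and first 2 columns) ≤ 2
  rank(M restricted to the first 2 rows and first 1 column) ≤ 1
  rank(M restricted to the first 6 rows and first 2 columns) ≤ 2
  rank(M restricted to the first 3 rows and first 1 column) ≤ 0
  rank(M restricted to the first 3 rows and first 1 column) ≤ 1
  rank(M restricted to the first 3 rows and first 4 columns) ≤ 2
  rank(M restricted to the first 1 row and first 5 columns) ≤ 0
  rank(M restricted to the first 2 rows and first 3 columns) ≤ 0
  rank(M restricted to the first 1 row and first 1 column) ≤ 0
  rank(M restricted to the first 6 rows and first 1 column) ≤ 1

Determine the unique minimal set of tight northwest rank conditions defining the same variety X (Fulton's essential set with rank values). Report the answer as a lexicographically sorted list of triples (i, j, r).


Recovering R(i,j) via the rank-extension bound from the 21 conditions:

  row 1: 0  0  0  0  0  1  1
  row 2: 0  0  0  1  1  2  2
  row 3: 0  1  1  2  2  3  3
  row 4: 1  2  2  3  3  4  4
  row 5: 1  2  2  3  4  5  5
  row 6: 1  2  3  4  5  6  6
  row 7: 1  2  3  4  5  6  7

giving w = (6, 4, 2, 1, 5, 3, 7) via Δ²R.

D(w) has 10 cells with 4 SE-corners; essential set:

[(1, 5, 0), (2, 3, 0), (3, 1, 0), (5, 3, 2)]


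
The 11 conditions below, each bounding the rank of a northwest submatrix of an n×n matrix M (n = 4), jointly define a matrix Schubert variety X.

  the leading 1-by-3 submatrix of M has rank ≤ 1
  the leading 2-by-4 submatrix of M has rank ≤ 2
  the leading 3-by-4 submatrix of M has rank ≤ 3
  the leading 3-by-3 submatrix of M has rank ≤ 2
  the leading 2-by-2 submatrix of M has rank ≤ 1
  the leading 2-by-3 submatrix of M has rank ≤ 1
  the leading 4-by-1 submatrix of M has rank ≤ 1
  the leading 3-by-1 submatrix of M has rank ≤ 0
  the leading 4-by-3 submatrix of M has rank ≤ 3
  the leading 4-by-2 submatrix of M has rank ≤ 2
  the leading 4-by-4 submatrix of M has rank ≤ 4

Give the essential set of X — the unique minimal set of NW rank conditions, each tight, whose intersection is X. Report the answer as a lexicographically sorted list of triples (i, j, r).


Recovering R(i,j) via the rank-extension bound from the 11 conditions:

  0 1 1 1
  0 1 1 2
  0 1 2 3
  1 2 3 4

giving w = (2, 4, 3, 1) via Δ²R.

D(w) has 4 cells with 2 SE-corners; essential set:

[(2, 3, 1), (3, 1, 0)]


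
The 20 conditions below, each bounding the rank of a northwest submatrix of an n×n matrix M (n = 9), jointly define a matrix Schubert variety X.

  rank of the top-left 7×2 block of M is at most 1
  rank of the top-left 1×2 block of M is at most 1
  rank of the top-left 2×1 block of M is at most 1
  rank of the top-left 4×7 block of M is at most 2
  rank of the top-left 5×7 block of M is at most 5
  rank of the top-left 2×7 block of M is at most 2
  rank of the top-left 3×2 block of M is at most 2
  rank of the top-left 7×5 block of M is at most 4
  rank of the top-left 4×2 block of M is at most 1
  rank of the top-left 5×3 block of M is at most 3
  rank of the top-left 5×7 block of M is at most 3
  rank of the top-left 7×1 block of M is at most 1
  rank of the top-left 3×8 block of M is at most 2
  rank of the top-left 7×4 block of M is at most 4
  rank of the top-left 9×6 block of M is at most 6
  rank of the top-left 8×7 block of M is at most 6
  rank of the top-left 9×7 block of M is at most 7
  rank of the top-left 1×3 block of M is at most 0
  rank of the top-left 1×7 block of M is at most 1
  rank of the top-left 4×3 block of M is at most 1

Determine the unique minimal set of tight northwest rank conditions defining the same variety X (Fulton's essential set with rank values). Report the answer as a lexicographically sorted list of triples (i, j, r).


Propagating the 20 rank bounds to every northwest block:

  R[1]: 0 0 0 1 1 1 1 1 1
  R[2]: 1 1 1 2 2 2 2 2 2
  R[3]: 1 1 1 2 2 2 2 2 3
  R[4]: 1 1 1 2 2 2 2 3 4
  R[5]: 1 1 2 3 3 3 3 4 5
  R[6]: 1 1 2 3 4 4 4 5 6
  R[7]: 1 1 2 3 4 5 5 6 7
  R[8]: 1 2 3 4 5 6 6 7 8
  R[9]: 1 2 3 4 5 6 7 8 9

reading off 1-entries of Δ²R: w = (4, 1, 9, 8, 3, 5, 6, 2, 7).

Rothe diagram D(w) (17 cells), 5 SE-corners (essential conditions):

[(1, 3, 0), (3, 8, 2), (4, 3, 1), (4, 7, 2), (7, 2, 1)]


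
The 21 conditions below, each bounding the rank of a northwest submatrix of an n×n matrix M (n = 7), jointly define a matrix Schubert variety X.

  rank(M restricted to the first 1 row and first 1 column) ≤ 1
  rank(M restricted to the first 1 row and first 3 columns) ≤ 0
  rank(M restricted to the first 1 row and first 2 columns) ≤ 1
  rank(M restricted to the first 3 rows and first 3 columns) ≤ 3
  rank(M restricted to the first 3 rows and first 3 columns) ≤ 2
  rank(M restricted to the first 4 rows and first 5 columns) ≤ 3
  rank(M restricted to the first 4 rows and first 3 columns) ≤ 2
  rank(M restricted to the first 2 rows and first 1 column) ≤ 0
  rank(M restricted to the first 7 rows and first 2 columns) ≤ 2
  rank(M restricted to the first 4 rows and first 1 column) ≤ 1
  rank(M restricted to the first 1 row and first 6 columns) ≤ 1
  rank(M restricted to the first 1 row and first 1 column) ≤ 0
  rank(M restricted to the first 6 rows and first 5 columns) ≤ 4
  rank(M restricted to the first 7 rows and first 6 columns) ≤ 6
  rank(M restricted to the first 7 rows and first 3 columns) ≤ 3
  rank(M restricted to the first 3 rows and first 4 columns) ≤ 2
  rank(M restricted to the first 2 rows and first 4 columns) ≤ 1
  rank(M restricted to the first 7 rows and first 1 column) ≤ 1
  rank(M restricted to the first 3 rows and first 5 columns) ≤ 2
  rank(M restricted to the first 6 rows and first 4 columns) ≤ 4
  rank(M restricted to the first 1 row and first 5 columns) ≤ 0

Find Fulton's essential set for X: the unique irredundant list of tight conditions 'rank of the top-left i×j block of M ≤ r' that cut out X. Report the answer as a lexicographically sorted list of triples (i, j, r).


Recovering R(i,j) via the rank-extension bound from the 21 conditions:

  i=1: 0, 0, 0, 0, 0, 1, 1
  i=2: 0, 1, 1, 1, 1, 2, 2
  i=3: 1, 2, 2, 2, 2, 3, 3
  i=4: 1, 2, 2, 3, 3, 4, 4
  i=5: 1, 2, 3, 4, 4, 5, 5
  i=6: 1, 2, 3, 4, 4, 5, 6
  i=7: 1, 2, 3, 4, 5, 6, 7

so w = (6, 2, 1, 4, 3, 7, 5).

Rothe diagram D(w) (8 cells), 4 SE-corners (essential conditions):

[(1, 5, 0), (2, 1, 0), (4, 3, 2), (6, 5, 4)]


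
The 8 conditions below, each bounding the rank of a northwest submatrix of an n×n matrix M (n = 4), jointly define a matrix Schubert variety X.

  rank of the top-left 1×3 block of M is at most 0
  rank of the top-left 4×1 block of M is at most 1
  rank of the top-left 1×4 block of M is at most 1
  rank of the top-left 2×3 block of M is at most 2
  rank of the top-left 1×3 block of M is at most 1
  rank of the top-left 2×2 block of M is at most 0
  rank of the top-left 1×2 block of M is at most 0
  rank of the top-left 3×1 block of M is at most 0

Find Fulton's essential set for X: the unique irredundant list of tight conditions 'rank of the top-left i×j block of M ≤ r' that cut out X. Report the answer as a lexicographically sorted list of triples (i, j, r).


Recovering R(i,j) via the rank-extension bound from the 8 conditions:

  R[1]: 0 | 0 | 0 | 1
  R[2]: 0 | 0 | 1 | 2
  R[3]: 0 | 1 | 2 | 3
  R[4]: 1 | 2 | 3 | 4

the unique w with this rank table is (4, 3, 2, 1).

3 SE-corners of the 6-cell Rothe diagram give Ess(w):

[(1, 3, 0), (2, 2, 0), (3, 1, 0)]


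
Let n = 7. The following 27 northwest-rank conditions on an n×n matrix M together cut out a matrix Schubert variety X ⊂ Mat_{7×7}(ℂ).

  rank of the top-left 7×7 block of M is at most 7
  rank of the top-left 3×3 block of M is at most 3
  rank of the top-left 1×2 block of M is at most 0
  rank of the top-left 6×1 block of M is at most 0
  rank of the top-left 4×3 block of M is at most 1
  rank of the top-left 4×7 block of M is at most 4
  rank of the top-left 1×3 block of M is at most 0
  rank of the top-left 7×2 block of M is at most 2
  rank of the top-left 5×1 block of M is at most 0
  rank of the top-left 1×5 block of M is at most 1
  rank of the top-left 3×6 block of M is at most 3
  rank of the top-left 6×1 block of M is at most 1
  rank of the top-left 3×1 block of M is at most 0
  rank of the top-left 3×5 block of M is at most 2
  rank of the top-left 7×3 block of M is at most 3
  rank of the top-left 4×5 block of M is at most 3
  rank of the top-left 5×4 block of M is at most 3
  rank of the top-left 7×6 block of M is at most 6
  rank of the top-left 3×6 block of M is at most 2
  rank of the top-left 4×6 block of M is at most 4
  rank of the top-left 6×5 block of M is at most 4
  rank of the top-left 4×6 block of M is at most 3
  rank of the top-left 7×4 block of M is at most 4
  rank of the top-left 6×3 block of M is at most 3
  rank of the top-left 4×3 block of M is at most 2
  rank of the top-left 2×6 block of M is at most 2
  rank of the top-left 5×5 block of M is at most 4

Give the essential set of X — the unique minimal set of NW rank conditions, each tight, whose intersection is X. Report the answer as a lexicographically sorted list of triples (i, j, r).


Propagating the 27 rank bounds to every northwest block:

  R[1]: 0 0 0 1 1 1 1
  R[2]: 0 1 1 2 2 2 2
  R[3]: 0 1 1 2 2 2 3
  R[4]: 0 1 1 2 3 3 4
  R[5]: 0 1 2 3 4 4 5
  R[6]: 0 1 2 3 4 5 6
  R[7]: 1 2 3 4 5 6 7

giving w = (4, 2, 7, 5, 3, 6, 1) via Δ²R.

|D(w)|=12, |Ess(w)|=4:

[(1, 3, 0), (3, 6, 2), (4, 3, 1), (6, 1, 0)]


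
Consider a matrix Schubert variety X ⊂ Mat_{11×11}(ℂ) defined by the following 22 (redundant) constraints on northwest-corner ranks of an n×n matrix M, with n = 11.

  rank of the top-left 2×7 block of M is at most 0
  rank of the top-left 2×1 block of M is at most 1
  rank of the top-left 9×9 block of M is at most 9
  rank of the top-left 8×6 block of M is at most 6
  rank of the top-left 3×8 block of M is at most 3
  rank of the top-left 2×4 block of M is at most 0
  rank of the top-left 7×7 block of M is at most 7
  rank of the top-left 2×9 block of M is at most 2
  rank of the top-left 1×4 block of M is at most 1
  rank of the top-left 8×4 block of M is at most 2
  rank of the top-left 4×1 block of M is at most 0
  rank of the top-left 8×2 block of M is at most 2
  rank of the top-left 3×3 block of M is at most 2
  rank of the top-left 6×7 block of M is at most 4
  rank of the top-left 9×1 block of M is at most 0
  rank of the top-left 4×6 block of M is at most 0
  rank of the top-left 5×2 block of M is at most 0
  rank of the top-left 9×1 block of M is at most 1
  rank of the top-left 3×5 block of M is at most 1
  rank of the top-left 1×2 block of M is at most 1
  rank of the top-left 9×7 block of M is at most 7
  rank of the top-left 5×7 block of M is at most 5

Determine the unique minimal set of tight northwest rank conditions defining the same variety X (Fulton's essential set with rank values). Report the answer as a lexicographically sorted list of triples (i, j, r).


Computing R[i][j] = min implied NW-rank bound (n=11, 22 conditions):

  R[1]: 0  0  0  0  0  0  0  1  1  1  1
  R[2]: 0  0  0  0  0  0  0  1  2  2  2
  R[3]: 0  0  0  0  0  0  1  2  3  3  3
  R[4]: 0  0  0  0  0  0  1  2  3  4  4
  R[5]: 0  0  1  1  1  1  2  3  4  5  5
  R[6]: 0  1  2  2  2  2  3  4  5  6  6
  R[7]: 0  1  2  2  3  3  4  5  6  7  7
  R[8]: 0  1  2  2  3  4  5  6  7  8  8
  R[9]: 0  1  2  3  4  5  6  7  8  9  9
  R[10]: 1  2  3  4  5  6  7  8  9  10  10
  R[11]: 1  2  3  4  5  6  7  8  9  10  11

giving w = (8, 9, 7, 10, 3, 2, 5, 6, 4, 1, 11) via Δ²R.

ℓ(w)=34; the 5 essential cells (i,j,r):

[(2, 7, 0), (4, 6, 0), (5, 2, 0), (8, 4, 2), (9, 1, 0)]


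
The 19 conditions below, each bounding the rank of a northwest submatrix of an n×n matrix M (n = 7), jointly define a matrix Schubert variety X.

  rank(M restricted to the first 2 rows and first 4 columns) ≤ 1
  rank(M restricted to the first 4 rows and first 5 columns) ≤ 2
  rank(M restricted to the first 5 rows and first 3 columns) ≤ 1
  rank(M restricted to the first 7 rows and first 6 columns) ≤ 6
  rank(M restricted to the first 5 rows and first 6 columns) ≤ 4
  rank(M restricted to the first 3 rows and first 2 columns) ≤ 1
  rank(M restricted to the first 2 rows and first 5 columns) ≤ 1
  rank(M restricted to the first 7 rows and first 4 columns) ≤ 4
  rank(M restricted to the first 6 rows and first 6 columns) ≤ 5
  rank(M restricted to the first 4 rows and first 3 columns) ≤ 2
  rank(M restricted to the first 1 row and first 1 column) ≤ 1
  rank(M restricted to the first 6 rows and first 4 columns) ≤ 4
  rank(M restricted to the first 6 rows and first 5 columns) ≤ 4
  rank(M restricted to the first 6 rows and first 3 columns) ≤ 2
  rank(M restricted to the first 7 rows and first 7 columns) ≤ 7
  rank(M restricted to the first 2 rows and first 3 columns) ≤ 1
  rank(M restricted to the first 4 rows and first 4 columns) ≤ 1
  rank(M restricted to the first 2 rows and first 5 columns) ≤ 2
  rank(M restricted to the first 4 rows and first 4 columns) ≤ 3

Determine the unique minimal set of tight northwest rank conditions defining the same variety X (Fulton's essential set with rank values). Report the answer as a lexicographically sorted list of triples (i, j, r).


Reconstructing r_w from the 19 given conditions:

  R[1]: 1  1  1  1  1  1  1
  R[2]: 1  1  1  1  1  2  2
  R[3]: 1  1  1  1  2  3  3
  R[4]: 1  1  1  1  2  3  4
  R[5]: 1  1  1  2  3  4  5
  R[6]: 1  2  2  3  4  5  6
  R[7]: 1  2  3  4  5  6  7

hence w(1..7) = (1, 6, 5, 7, 4, 2, 3).

3 SE-corners of the 12-cell Rothe diagram give Ess(w):

[(2, 5, 1), (4, 4, 1), (5, 3, 1)]


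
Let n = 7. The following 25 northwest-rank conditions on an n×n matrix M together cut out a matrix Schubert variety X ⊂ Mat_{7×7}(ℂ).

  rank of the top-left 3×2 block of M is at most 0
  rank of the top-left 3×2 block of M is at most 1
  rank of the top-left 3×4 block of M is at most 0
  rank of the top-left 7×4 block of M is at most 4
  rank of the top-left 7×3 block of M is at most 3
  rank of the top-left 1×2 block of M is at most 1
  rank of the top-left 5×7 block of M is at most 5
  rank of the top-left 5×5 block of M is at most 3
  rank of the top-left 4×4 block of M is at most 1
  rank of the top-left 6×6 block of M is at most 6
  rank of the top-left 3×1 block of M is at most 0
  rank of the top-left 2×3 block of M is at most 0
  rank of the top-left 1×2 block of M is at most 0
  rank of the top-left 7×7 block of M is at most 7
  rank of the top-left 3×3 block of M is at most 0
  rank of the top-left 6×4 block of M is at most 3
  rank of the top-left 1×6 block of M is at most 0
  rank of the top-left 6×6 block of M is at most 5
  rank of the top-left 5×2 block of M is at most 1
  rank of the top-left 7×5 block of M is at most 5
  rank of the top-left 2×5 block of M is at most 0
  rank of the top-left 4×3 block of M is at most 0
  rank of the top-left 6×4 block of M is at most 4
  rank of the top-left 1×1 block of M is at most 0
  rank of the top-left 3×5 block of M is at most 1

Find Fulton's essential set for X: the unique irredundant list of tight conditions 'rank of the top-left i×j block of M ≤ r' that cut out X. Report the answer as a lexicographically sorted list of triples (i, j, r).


Reconstructing r_w from the 25 given conditions:

  row 1: 0  0  0  0  0  0  1
  row 2: 0  0  0  0  0  1  2
  row 3: 0  0  0  0  1  2  3
  row 4: 0  0  0  1  2  3  4
  row 5: 1  1  1  2  3  4  5
  row 6: 1  2  2  3  4  5  6
  row 7: 1  2  3  4  5  6  7

reading off 1-entries of Δ²R: w = (7, 6, 5, 4, 1, 2, 3).

|D(w)|=18, |Ess(w)|=4:

[(1, 6, 0), (2, 5, 0), (3, 4, 0), (4, 3, 0)]


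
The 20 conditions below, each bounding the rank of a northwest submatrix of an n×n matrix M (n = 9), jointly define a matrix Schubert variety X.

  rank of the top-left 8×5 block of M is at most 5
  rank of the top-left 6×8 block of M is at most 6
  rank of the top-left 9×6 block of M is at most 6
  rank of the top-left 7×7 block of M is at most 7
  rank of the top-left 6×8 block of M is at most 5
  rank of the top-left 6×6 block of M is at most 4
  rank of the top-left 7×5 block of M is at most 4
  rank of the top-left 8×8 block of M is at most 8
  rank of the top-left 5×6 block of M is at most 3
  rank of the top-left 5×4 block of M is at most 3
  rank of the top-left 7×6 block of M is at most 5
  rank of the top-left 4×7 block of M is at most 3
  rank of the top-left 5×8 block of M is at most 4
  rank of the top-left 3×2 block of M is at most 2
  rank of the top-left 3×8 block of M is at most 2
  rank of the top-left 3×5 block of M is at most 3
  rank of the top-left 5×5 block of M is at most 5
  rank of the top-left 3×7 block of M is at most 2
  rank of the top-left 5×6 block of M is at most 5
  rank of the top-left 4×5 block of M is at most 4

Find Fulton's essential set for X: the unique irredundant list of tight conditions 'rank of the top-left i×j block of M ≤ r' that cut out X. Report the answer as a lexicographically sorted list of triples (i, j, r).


Reconstructing r_w from the 20 given conditions:

  R[1]: 1 | 1 | 1 | 1 | 1 | 1 | 1 | 1 | 1
  R[2]: 1 | 2 | 2 | 2 | 2 | 2 | 2 | 2 | 2
  R[3]: 1 | 2 | 2 | 2 | 2 | 2 | 2 | 2 | 3
  R[4]: 1 | 2 | 3 | 3 | 3 | 3 | 3 | 3 | 4
  R[5]: 1 | 2 | 3 | 3 | 3 | 3 | 4 | 4 | 5
  R[6]: 1 | 2 | 3 | 4 | 4 | 4 | 5 | 5 | 6
  R[7]: 1 | 2 | 3 | 4 | 4 | 5 | 6 | 6 | 7
  R[8]: 1 | 2 | 3 | 4 | 5 | 6 | 7 | 7 | 8
  R[9]: 1 | 2 | 3 | 4 | 5 | 6 | 7 | 8 | 9

so w = (1, 2, 9, 3, 7, 4, 6, 5, 8).

ℓ(w)=10; the 3 essential cells (i,j,r):

[(3, 8, 2), (5, 6, 3), (7, 5, 4)]


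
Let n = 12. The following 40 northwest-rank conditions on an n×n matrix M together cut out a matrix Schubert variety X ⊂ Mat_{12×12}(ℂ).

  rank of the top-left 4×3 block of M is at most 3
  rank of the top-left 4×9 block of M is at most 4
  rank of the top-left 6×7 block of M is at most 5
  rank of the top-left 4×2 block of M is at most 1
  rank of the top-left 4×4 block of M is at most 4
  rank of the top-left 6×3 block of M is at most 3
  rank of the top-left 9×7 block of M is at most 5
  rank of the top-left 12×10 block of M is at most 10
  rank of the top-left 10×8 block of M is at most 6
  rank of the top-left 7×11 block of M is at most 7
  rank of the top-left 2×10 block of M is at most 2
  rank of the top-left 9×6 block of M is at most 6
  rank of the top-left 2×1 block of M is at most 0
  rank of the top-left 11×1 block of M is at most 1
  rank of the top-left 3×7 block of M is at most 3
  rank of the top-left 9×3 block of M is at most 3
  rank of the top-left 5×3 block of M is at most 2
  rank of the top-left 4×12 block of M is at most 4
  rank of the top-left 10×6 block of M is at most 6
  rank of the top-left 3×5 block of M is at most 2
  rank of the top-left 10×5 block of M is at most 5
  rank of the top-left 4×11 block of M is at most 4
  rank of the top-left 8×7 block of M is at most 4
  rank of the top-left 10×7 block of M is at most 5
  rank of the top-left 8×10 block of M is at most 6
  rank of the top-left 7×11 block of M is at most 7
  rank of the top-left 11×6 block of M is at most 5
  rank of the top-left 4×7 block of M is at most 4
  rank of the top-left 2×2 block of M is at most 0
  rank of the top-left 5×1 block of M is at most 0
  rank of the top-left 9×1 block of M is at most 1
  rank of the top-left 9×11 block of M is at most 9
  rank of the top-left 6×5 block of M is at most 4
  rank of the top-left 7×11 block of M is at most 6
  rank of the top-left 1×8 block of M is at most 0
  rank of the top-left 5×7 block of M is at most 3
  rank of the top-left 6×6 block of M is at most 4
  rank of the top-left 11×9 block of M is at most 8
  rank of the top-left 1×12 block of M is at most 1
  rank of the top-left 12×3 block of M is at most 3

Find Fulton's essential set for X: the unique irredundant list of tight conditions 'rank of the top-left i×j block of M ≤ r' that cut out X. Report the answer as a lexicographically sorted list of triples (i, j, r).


Recovering R(i,j) via the rank-extension bound from the 40 conditions:

  row 1: 0 0 0 0 0 0 0 0 1 1 1 1
  row 2: 0 0 1 1 1 1 1 1 2 2 2 2
  row 3: 0 1 2 2 2 2 2 2 3 3 3 3
  row 4: 0 1 2 3 3 3 3 3 4 4 4 4
  row 5: 0 1 2 3 3 3 3 4 5 5 5 5
  row 6: 1 2 3 4 4 4 4 5 6 6 6 6
  row 7: 1 2 3 4 4 4 4 5 6 6 6 7
  row 8: 1 2 3 4 4 4 4 5 6 6 7 8
  row 9: 1 2 3 4 5 5 5 6 7 7 8 9
  row 10: 1 2 3 4 5 5 5 6 7 8 9 10
  row 11: 1 2 3 4 5 5 6 7 8 9 10 11
  row 12: 1 2 3 4 5 6 7 8 9 10 11 12

giving w = (9, 3, 2, 4, 8, 1, 12, 11, 5, 10, 7, 6) via Δ²R.

9 SE-corners of the 28-cell Rothe diagram give Ess(w):

[(1, 8, 0), (2, 2, 0), (5, 1, 0), (5, 7, 3), (7, 11, 6), (8, 7, 4), (8, 10, 6), (10, 7, 5), (11, 6, 5)]


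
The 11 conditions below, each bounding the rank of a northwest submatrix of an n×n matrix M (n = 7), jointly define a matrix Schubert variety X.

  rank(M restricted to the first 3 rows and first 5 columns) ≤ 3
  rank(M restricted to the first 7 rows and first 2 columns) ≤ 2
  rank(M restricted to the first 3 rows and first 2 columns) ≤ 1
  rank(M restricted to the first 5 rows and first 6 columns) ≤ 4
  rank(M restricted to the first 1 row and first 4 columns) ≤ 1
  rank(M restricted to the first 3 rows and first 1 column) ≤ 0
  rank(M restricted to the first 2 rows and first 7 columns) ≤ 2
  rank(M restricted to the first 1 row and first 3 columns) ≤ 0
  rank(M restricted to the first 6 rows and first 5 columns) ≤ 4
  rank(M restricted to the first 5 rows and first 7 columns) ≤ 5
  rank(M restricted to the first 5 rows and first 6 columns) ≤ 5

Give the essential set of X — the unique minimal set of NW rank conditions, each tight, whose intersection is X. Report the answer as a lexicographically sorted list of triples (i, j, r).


The tightest implied rank at each (i,j), from the 11 conditions:

  row 1: 0 0 0 1 1 1 1
  row 2: 0 1 1 2 2 2 2
  row 3: 0 1 2 3 3 3 3
  row 4: 1 2 3 4 4 4 4
  row 5: 1 2 3 4 4 4 5
  row 6: 1 2 3 4 4 5 6
  row 7: 1 2 3 4 5 6 7

giving w = (4, 2, 3, 1, 7, 6, 5) via Δ²R.

D(w) has 8 cells with 4 SE-corners; essential set:

[(1, 3, 0), (3, 1, 0), (5, 6, 4), (6, 5, 4)]


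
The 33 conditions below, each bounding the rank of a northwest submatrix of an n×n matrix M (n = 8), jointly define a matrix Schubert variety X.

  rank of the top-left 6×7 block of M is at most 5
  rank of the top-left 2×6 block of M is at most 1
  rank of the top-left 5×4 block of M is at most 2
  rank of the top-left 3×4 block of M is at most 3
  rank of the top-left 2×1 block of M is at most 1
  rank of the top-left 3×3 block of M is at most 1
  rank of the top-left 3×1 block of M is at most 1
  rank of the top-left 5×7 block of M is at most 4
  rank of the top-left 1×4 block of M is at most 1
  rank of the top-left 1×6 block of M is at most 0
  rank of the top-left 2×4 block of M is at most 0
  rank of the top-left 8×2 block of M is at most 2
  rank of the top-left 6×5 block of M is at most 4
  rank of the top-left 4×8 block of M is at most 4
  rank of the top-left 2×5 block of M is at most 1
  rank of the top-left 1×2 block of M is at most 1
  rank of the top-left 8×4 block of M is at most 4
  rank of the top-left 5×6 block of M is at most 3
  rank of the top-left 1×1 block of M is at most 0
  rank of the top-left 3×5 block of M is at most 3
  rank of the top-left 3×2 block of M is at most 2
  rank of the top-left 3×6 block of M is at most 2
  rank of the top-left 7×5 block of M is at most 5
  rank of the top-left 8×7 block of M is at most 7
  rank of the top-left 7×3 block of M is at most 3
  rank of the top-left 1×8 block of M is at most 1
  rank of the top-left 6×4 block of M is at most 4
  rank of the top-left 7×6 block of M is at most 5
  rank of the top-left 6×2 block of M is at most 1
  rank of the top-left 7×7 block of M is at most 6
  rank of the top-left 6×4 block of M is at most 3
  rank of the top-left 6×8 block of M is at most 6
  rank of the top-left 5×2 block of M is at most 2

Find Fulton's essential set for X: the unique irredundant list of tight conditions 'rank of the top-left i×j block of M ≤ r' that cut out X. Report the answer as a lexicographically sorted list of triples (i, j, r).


Reconstructing r_w from the 33 given conditions:

  row 1: 0, 0, 0, 0, 0, 0, 1, 1
  row 2: 0, 0, 0, 0, 1, 1, 2, 2
  row 3: 1, 1, 1, 1, 2, 2, 3, 3
  row 4: 1, 1, 2, 2, 3, 3, 4, 4
  row 5: 1, 1, 2, 2, 3, 3, 4, 5
  row 6: 1, 1, 2, 3, 4, 4, 5, 6
  row 7: 1, 2, 3, 4, 5, 5, 6, 7
  row 8: 1, 2, 3, 4, 5, 6, 7, 8

giving w = (7, 5, 1, 3, 8, 4, 2, 6) via Δ²R.

ℓ(w)=15; the 5 essential cells (i,j,r):

[(1, 6, 0), (2, 4, 0), (5, 4, 2), (5, 6, 3), (6, 2, 1)]


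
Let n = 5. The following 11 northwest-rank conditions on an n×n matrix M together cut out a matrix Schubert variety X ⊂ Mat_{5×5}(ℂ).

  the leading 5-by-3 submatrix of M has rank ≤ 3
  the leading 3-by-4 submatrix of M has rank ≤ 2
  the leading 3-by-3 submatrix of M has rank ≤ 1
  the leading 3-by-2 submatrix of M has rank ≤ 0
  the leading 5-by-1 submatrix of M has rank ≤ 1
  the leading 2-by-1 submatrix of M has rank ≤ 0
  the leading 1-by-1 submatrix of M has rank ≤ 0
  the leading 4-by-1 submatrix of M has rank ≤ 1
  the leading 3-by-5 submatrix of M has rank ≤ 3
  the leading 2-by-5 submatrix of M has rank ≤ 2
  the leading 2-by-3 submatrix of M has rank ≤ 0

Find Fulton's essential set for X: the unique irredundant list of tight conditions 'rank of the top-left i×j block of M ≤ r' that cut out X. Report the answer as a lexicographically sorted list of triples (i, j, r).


The tightest implied rank at each (i,j), from the 11 conditions:

  R[1]: 0 | 0 | 0 | 1 | 1
  R[2]: 0 | 0 | 0 | 1 | 2
  R[3]: 0 | 0 | 1 | 2 | 3
  R[4]: 1 | 1 | 2 | 3 | 4
  R[5]: 1 | 2 | 3 | 4 | 5

reading off 1-entries of Δ²R: w = (4, 5, 3, 1, 2).

Rothe diagram D(w) (8 cells), 2 SE-corners (essential conditions):

[(2, 3, 0), (3, 2, 0)]


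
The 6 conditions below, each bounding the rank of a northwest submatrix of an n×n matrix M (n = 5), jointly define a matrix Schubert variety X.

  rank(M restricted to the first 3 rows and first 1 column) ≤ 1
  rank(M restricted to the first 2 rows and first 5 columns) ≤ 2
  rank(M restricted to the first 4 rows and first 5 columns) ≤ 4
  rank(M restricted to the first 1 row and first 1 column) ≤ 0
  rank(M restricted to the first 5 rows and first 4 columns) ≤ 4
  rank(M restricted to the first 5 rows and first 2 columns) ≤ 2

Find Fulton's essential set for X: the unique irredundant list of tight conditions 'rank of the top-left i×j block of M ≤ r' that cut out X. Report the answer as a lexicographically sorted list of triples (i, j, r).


Computing R[i][j] = min implied NW-rank bound (n=5, 6 conditions):

  i=1: 0 1 1 1 1
  i=2: 1 2 2 2 2
  i=3: 1 2 3 3 3
  i=4: 1 2 3 4 4
  i=5: 1 2 3 4 5

giving w = (2, 1, 3, 4, 5) via Δ²R.

1 SE-corner of the 1-cell Rothe diagram gives Ess(w):

[(1, 1, 0)]


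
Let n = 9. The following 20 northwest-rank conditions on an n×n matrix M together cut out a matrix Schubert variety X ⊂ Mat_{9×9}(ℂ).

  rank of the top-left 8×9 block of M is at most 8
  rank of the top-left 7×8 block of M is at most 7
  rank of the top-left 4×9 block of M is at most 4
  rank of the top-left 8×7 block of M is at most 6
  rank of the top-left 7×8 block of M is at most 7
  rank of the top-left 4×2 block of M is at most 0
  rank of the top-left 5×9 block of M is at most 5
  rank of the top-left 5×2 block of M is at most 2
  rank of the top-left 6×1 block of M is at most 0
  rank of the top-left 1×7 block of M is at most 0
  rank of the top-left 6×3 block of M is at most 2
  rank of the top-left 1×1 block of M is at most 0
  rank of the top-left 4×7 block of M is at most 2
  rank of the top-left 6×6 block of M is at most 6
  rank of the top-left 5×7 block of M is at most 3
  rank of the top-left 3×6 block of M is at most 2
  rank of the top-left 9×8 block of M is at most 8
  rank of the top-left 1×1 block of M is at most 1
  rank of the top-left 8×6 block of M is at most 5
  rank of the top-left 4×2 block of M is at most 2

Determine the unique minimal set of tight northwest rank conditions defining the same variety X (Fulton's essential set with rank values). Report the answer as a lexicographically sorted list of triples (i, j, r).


Rank table r_w(9×9) implied by the 20 constraints:

  R[1]: 0 0 0 0 0 0 0 1 1
  R[2]: 0 0 1 1 1 1 1 2 2
  R[3]: 0 0 1 2 2 2 2 3 3
  R[4]: 0 0 1 2 2 2 2 3 4
  R[5]: 0 1 2 3 3 3 3 4 5
  R[6]: 0 1 2 3 4 4 4 5 6
  R[7]: 1 2 3 4 5 5 5 6 7
  R[8]: 1 2 3 4 5 5 6 7 8
  R[9]: 1 2 3 4 5 6 7 8 9

so w = (8, 3, 4, 9, 2, 5, 1, 7, 6).

D(w) has 19 cells with 5 SE-corners; essential set:

[(1, 7, 0), (4, 2, 0), (4, 7, 2), (6, 1, 0), (8, 6, 5)]


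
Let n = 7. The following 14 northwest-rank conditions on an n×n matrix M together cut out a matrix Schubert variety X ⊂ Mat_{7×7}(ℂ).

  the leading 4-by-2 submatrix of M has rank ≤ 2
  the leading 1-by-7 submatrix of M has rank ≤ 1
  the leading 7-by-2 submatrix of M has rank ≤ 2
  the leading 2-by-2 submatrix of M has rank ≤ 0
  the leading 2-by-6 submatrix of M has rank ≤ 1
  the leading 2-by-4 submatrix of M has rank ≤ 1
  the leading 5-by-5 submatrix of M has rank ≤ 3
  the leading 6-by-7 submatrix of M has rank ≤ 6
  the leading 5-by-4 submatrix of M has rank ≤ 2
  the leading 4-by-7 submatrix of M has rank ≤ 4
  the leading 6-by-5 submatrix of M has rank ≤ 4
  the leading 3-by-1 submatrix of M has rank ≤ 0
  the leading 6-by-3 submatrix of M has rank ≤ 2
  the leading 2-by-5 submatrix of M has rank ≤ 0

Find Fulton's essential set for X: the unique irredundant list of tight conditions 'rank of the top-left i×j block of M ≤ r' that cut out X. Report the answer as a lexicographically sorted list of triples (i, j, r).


Rank table r_w(7×7) implied by the 14 constraints:

  row 1: 0 | 0 | 0 | 0 | 0 | 1 | 1
  row 2: 0 | 0 | 0 | 0 | 0 | 1 | 2
  row 3: 0 | 1 | 1 | 1 | 1 | 2 | 3
  row 4: 1 | 2 | 2 | 2 | 2 | 3 | 4
  row 5: 1 | 2 | 2 | 2 | 3 | 4 | 5
  row 6: 1 | 2 | 2 | 3 | 4 | 5 | 6
  row 7: 1 | 2 | 3 | 4 | 5 | 6 | 7

reading off 1-entries of Δ²R: w = (6, 7, 2, 1, 5, 4, 3).

4 SE-corners of the 14-cell Rothe diagram give Ess(w):

[(2, 5, 0), (3, 1, 0), (5, 4, 2), (6, 3, 2)]


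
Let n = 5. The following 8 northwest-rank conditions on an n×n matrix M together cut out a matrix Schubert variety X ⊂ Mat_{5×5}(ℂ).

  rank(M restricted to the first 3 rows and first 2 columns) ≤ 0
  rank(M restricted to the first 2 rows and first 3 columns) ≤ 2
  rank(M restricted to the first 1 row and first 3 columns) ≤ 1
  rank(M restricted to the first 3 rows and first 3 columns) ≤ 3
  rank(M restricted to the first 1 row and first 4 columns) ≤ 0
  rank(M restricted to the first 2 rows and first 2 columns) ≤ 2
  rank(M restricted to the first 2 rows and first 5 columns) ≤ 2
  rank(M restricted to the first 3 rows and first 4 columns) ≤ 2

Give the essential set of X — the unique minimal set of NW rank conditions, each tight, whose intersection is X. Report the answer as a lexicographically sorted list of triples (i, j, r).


Computing R[i][j] = min implied NW-rank bound (n=5, 8 conditions):

  0 | 0 | 0 | 0 | 1
  0 | 0 | 1 | 1 | 2
  0 | 0 | 1 | 2 | 3
  1 | 1 | 2 | 3 | 4
  1 | 2 | 3 | 4 | 5

reading off 1-entries of Δ²R: w = (5, 3, 4, 1, 2).

D(w) has 8 cells with 2 SE-corners; essential set:

[(1, 4, 0), (3, 2, 0)]


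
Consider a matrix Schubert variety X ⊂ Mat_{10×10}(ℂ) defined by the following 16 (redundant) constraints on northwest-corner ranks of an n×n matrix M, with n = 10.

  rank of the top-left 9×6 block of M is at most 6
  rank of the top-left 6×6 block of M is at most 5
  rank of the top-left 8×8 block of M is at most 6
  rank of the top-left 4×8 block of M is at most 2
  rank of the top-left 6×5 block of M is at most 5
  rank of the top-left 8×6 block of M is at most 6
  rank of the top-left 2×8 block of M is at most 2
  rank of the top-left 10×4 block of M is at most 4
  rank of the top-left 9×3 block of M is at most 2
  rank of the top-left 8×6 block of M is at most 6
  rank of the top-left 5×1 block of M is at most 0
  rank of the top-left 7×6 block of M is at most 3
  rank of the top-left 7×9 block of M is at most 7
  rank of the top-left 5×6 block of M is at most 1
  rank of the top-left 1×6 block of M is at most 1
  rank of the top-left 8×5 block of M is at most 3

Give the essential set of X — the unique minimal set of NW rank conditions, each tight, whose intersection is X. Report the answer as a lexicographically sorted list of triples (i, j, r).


Propagating the 16 rank bounds to every northwest block:

  i=1: 0  1  1  1  1  1  1  1  1  1
  i=2: 0  1  1  1  1  1  2  2  2  2
  i=3: 0  1  1  1  1  1  2  2  3  3
  i=4: 0  1  1  1  1  1  2  2  3  4
  i=5: 0  1  1  1  1  1  2  3  4  5
  i=6: 1  2  2  2  2  2  3  4  5  6
  i=7: 1  2  2  3  3  3  4  5  6  7
  i=8: 1  2  2  3  3  4  5  6  7  8
  i=9: 1  2  2  3  4  5  6  7  8  9
  i=10: 1  2  3  4  5  6  7  8  9  10

second differences of R give the permutation w = (2, 7, 9, 10, 8, 1, 4, 6, 5, 3).

Rothe diagram D(w) (27 cells), 5 SE-corners (essential conditions):

[(4, 8, 2), (5, 1, 0), (5, 6, 1), (8, 5, 3), (9, 3, 2)]


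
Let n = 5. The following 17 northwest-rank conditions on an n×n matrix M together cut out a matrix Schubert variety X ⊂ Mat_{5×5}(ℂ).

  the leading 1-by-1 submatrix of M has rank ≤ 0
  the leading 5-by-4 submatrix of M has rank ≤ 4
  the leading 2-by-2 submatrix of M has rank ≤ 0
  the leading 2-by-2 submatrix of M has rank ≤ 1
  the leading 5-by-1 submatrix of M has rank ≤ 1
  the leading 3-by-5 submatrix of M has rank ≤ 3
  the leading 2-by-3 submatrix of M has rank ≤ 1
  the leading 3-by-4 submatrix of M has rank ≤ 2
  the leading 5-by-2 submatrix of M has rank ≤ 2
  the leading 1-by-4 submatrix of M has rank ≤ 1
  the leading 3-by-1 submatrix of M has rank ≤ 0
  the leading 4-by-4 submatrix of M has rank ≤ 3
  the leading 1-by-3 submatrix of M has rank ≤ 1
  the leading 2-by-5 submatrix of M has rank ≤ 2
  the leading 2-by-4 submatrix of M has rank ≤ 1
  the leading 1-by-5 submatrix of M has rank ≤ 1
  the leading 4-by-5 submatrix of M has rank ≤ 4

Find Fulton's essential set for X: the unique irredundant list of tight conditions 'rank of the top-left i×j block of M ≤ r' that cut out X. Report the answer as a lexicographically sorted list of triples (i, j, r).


Recovering R(i,j) via the rank-extension bound from the 17 conditions:

  R[1]: 0  0  1  1  1
  R[2]: 0  0  1  1  2
  R[3]: 0  1  2  2  3
  R[4]: 1  2  3  3  4
  R[5]: 1  2  3  4  5

giving w = (3, 5, 2, 1, 4) via Δ²R.

Fulton essential set (3 of the 6 Rothe cells):

[(2, 2, 0), (2, 4, 1), (3, 1, 0)]


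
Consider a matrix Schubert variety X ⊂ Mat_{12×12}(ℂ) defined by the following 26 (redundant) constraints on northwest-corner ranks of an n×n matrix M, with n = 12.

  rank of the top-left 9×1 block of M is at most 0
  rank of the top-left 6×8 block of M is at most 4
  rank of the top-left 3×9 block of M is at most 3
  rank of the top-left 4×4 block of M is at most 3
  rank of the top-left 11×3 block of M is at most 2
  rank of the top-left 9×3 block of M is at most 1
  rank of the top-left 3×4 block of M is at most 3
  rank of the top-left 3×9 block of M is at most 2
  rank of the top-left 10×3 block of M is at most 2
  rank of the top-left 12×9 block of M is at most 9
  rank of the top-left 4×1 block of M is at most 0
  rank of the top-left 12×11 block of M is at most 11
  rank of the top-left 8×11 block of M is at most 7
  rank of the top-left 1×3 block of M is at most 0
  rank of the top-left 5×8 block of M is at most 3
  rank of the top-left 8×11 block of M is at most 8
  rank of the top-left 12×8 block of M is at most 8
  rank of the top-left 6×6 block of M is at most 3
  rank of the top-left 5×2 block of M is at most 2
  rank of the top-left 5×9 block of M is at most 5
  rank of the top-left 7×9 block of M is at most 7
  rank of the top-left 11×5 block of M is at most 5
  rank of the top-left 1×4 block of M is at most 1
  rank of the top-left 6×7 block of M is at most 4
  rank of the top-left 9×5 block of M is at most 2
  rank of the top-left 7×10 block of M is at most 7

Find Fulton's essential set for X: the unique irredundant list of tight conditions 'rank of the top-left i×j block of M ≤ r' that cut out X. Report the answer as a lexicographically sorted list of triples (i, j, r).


Recovering R(i,j) via the rank-extension bound from the 26 conditions:

  R[1]: 0, 0, 0, 1, 1, 1, 1, 1, 1, 1, 1, 1
  R[2]: 0, 1, 1, 2, 2, 2, 2, 2, 2, 2, 2, 2
  R[3]: 0, 1, 1, 2, 2, 2, 2, 2, 2, 3, 3, 3
  R[4]: 0, 1, 1, 2, 2, 3, 3, 3, 3, 4, 4, 4
  R[5]: 0, 1, 1, 2, 2, 3, 3, 3, 4, 5, 5, 5
  R[6]: 0, 1, 1, 2, 2, 3, 4, 4, 5, 6, 6, 6
  R[7]: 0, 1, 1, 2, 2, 3, 4, 5, 6, 7, 7, 7
  R[8]: 0, 1, 1, 2, 2, 3, 4, 5, 6, 7, 7, 8
  R[9]: 0, 1, 1, 2, 2, 3, 4, 5, 6, 7, 8, 9
  R[10]: 1, 2, 2, 3, 3, 4, 5, 6, 7, 8, 9, 10
  R[11]: 1, 2, 2, 3, 4, 5, 6, 7, 8, 9, 10, 11
  R[12]: 1, 2, 3, 4, 5, 6, 7, 8, 9, 10, 11, 12

hence w(1..12) = (4, 2, 10, 6, 9, 7, 8, 12, 11, 1, 5, 3).

Rothe diagram D(w) (33 cells), 8 SE-corners (essential conditions):

[(1, 3, 0), (3, 9, 2), (5, 8, 3), (8, 11, 7), (9, 1, 0), (9, 3, 1), (9, 5, 2), (11, 3, 2)]


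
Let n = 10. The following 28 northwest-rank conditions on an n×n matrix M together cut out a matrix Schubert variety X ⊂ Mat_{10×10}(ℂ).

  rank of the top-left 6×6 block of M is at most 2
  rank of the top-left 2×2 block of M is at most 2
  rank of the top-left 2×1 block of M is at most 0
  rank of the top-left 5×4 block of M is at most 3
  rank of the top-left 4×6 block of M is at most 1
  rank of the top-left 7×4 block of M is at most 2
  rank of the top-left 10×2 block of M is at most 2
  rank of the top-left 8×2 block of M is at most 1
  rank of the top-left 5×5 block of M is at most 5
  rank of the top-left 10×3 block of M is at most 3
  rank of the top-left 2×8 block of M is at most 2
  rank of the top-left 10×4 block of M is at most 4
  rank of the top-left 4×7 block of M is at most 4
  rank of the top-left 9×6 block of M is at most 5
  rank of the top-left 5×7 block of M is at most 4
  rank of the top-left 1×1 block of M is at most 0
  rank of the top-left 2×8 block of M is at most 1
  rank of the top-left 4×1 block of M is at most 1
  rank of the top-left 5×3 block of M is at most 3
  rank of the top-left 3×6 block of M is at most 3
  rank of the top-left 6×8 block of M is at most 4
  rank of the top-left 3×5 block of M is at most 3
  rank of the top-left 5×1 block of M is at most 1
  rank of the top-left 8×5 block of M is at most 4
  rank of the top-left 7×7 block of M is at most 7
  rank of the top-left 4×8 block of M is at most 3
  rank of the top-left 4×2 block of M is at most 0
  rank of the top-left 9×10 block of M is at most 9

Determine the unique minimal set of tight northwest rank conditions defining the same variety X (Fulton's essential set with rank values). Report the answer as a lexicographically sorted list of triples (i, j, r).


Reconstructing r_w from the 28 given conditions:

  0 | 0 | 1 | 1 | 1 | 1 | 1 | 1 | 1 | 1
  0 | 0 | 1 | 1 | 1 | 1 | 1 | 1 | 2 | 2
  0 | 0 | 1 | 1 | 1 | 1 | 2 | 2 | 3 | 3
  0 | 0 | 1 | 1 | 1 | 1 | 2 | 3 | 4 | 4
  1 | 1 | 2 | 2 | 2 | 2 | 3 | 4 | 5 | 5
  1 | 1 | 2 | 2 | 2 | 2 | 3 | 4 | 5 | 6
  1 | 1 | 2 | 2 | 3 | 3 | 4 | 5 | 6 | 7
  1 | 1 | 2 | 3 | 4 | 4 | 5 | 6 | 7 | 8
  1 | 2 | 3 | 4 | 5 | 5 | 6 | 7 | 8 | 9
  1 | 2 | 3 | 4 | 5 | 6 | 7 | 8 | 9 | 10

second differences of R give the permutation w = (3, 9, 7, 8, 1, 10, 5, 4, 2, 6).

6 SE-corners of the 26-cell Rothe diagram give Ess(w):

[(2, 8, 1), (4, 2, 0), (4, 6, 1), (6, 6, 2), (7, 4, 2), (8, 2, 1)]
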